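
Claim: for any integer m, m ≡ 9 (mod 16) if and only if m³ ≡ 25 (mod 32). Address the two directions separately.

Only the converse holds.

[⇒] This fails: take m = 25. Then 25 ≡ 9 (mod 16), but 25³ = 15625 ≡ 9 (mod 32), not 25.

[⇐] Conversely, the residues r modulo 32 with r³ ≡ 25 (mod 32) are exactly {9}, and each is ≡ 9 (mod 16).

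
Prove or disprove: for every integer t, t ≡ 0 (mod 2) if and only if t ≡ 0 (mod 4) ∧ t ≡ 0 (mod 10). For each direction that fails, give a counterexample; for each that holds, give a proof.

[⇒] This fails: t = 2 gives 2 ≡ 0 (mod 2) but 2 ≡ 2 (mod 4), so the conjunction on the right does not hold.

[⇐] Conversely, if t ≡ 0 (mod 4) and t ≡ 0 (mod 10), then by the Chinese remainder theorem t ≡ 0 (mod 20). Since 0 ≡ 0 (mod 2) and 2 ∣ 20, we get t ≡ 0 (mod 2).

Not equivalent: only (⇐) holds.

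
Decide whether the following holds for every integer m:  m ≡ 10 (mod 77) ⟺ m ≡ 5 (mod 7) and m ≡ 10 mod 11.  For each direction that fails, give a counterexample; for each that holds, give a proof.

Forward direction. This fails: m = 10 gives 10 ≡ 10 (mod 77) but 10 ≡ 3 (mod 7), so the conjunction on the right does not hold.

Converse. This fails: m = 54 satisfies both congruences on the right (54 ≡ 5 mod 7 and 54 ≡ 10 mod 11) yet 54 ≡ 54 (mod 77), not 10.

Both directions fail.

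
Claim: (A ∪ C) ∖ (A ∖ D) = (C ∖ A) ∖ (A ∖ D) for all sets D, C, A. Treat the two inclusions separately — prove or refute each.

The sets are not equal: only the reverse inclusion holds.

(⊆) This inclusion fails. Take D = {1}, C = ∅, A = {1}; then 1 ∈ (A ∪ C) ∖ (A ∖ D) but 1 ∉ (C ∖ A) ∖ (A ∖ D).

(⊇) Let x ∈ (C ∖ A) ∖ (A ∖ D). Then either x ∈ C and x ∉ D, A; or x ∈ D ∩ C and x ∉ A. In each case x ∈ (A ∪ C) ∖ (A ∖ D), so (C ∖ A) ∖ (A ∖ D) ⊆ (A ∪ C) ∖ (A ∖ D).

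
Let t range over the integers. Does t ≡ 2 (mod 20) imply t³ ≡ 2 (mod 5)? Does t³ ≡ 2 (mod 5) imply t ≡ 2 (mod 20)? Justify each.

[⇒] This fails: take t = 2. Then 2 ≡ 2 (mod 20), but 2³ = 8 ≡ 3 (mod 5), not 2.

[⇐] This fails: take t = 3. Then 3³ = 27 ≡ 2 (mod 5), yet 3 ≡ 3 (mod 20), not 2.

Both directions fail.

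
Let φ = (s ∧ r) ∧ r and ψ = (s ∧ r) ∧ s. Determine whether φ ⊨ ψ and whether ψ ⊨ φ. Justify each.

(→) Assume the antecedent. If s is true, the antecedent forces (s = T, r = T), and (s ∧ r) ∧ s holds there. If s is false, the antecedent cannot hold. Either way (s ∧ r) ∧ s holds.

(←) Assume the antecedent. If s is true, the antecedent forces (s = T, r = T), and (s ∧ r) ∧ r holds there. If s is false, the antecedent cannot hold. Either way (s ∧ r) ∧ r holds.

Both directions hold.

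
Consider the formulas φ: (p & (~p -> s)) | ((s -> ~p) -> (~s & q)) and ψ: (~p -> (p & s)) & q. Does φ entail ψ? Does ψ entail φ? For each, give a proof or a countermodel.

Forward direction. This fails. Under s = F, q = T, p = F, the left side is true but the right side is false.

Converse. Assume the antecedent. If s is true, the antecedent forces (s = T, q = T, p = T), and the consequent holds there. If s is false, the antecedent forces (s = F, q = T, p = T), and the consequent holds there. Either way the consequent holds.

Only the reverse direction holds.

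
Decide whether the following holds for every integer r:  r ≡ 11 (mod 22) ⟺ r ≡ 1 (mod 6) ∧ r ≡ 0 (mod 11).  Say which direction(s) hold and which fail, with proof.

Only the reverse direction holds.

(⇒) This fails: r = 33 gives 33 ≡ 11 (mod 22) but 33 ≡ 3 (mod 6), so the conjunction on the right does not hold.

(⇐) Conversely, if r ≡ 1 (mod 6) and r ≡ 0 (mod 11), then by the Chinese remainder theorem r ≡ 55 (mod 66). Since 55 ≡ 11 (mod 22) and 22 ∣ 66, we get r ≡ 11 (mod 22).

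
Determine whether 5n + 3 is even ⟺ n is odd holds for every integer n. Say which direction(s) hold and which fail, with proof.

(⟹) Suppose 5n + 3 is even. Since 5 is odd, 5n and n have the same parity, so 5n + 3 ≡ n + 3 (mod 2). As 3 is odd, 5n + 3 is even exactly when n is odd. Thus n is odd.

(⟸) Conversely, suppose n is odd; write n = 2j + 1. Then 5n + 3 = 5·(2j + 1) + 3 = 2·5j + 8, which is even.

Equivalent; both directions hold.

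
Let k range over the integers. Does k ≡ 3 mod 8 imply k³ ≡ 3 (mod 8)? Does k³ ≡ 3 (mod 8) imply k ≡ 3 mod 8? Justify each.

(⇐) Suppose k³ ≡ 3 (mod 8). The only residue r in {0, …, 7} with r³ ≡ 3 (mod 8) is r = 3, so k ≡ 3 (mod 8).

(⇒) Suppose k ≡ 3 mod 8. Write k = 8j + 3. Then (8j + 3)³ = 512j³ + 576j² + 216j + 27 = 8(64j³ + 72j² + 27j + 3) + 3, so k³ ≡ 3 (mod 8).

Equivalent; both directions hold.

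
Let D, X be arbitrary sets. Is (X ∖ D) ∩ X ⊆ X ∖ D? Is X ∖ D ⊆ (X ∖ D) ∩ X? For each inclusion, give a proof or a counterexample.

(⟹) Let x ∈ (X ∖ D) ∩ X. Then x ∈ X and x ∉ D, from which x ∈ X ∖ D.

(⟸) Let x ∈ X ∖ D. Then x ∈ X and x ∉ D, from which x ∈ (X ∖ D) ∩ X.

The two sets are equal.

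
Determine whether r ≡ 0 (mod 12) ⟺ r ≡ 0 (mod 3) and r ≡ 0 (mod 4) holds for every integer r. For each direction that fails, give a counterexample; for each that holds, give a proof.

Both implications hold.

Forward direction. Suppose r ≡ 0 (mod 12); write r = 12j + 0. Since 3 ∣ 12, reducing mod 3 gives r ≡ 0 (mod 3); since 4 ∣ 12, reducing mod 4 gives r ≡ 0 (mod 4).

Converse. If r ≡ 0 (mod 3) and r ≡ 0 (mod 4), then by the Chinese remainder theorem r ≡ 0 (mod 12). This is exactly r ≡ 0 (mod 12).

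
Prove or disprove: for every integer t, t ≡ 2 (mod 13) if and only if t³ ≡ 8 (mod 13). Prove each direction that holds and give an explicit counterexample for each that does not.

(→) Suppose t ≡ 2 (mod 13). Write t = 13j + 2. Then (13j + 2)³ = 2197j³ + 1014j² + 156j + 8 = 13(169j³ + 78j² + 12j) + 8, so t³ ≡ 8 (mod 13).

(←) This fails: take t = 5. Then 5³ = 125 ≡ 8 (mod 13), yet 5 ≡ 5 (mod 13), not 2.

Only the forward implication holds.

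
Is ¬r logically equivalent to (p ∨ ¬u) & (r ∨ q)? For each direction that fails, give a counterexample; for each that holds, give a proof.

(⟹) This fails. Under r = F, p = F, q = F, u = F, the left side is true but the right side is false.

(⟸) This fails. Under r = T, p = F, q = F, u = F, the left side is false but the right side is true.

Both directions fail.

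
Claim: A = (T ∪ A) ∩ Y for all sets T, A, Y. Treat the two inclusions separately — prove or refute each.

Forward inclusion. This inclusion fails. Take T = ∅, A = {1}, Y = ∅; then 1 ∈ A but 1 ∉ (T ∪ A) ∩ Y.

Reverse inclusion. This inclusion fails. Take T = {1}, A = ∅, Y = {1}; then 1 ∈ (T ∪ A) ∩ Y but 1 ∉ A.

Neither inclusion holds.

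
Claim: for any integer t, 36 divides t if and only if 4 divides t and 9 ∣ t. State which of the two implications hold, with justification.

(⇒) If 36 ∣ t, write t = 36q. Since 36 = 9·4, t = 4·(9q), so 4 ∣ t; and since 36 = 4·9, t = 9·(4q), so 9 ∣ t.

(⇐) Suppose 4 ∣ t and 9 ∣ t. Any common multiple of 4 and 9 is a multiple of their lcm; here gcd(4, 9) = 1, so lcm(4, 9) = 4·9 = 36, so 36 ∣ t.

Both directions hold; the statement is true.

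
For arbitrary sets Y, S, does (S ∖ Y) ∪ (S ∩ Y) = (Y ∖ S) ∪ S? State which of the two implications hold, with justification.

The sets are not equal: only the forward inclusion holds.

(⊆) Let x ∈ (S ∖ Y) ∪ (S ∩ Y). Then either x ∈ S and x ∉ Y; or x ∈ Y ∩ S. In each case x ∈ (Y ∖ S) ∪ S, so (S ∖ Y) ∪ (S ∩ Y) ⊆ (Y ∖ S) ∪ S.

(⊇) This inclusion fails. Take Y = {1}, S = ∅; then 1 ∈ (Y ∖ S) ∪ S but 1 ∉ (S ∖ Y) ∪ (S ∩ Y).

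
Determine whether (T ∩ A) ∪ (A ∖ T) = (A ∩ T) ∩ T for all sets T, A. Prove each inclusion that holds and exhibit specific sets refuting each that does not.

(⊆) fails; (⊇) holds.

(⟸) Let x ∈ (A ∩ T) ∩ T. Then x ∈ T ∩ A, from which x ∈ (T ∩ A) ∪ (A ∖ T).

(⟹) This inclusion fails. Take T = ∅, A = {1}; then 1 ∈ (T ∩ A) ∪ (A ∖ T) but 1 ∉ (A ∩ T) ∩ T.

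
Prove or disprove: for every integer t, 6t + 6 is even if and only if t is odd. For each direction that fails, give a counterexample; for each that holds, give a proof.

(⟹) This fails: take t = 0. Then 6t + 6 = 6, which is even, yet t = 0 is even, not odd.

(⟸) Suppose t is odd. Since 6 is even, 6t is even for every t, so 6t + 6 has the same parity as 6, which is even. Hence 6t + 6 is even.

Only the reverse direction holds.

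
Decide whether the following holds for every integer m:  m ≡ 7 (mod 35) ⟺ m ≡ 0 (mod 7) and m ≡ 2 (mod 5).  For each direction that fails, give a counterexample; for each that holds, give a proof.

[⇒] Suppose m ≡ 7 (mod 35); write m = 35j + 7. Since 7 ∣ 35, reducing mod 7 gives m ≡ 7 ≡ 0 (mod 7); since 5 ∣ 35, reducing mod 5 gives m ≡ 7 ≡ 2 (mod 5).

[⇐] Conversely, if m ≡ 0 (mod 7) and m ≡ 2 (mod 5), then by the Chinese remainder theorem m ≡ 7 (mod 35). This is exactly m ≡ 7 (mod 35).

The biconditional holds.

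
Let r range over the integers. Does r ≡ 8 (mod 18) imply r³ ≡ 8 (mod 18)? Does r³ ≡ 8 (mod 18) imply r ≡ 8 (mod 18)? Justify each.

(⟹) Suppose r ≡ 8 (mod 18). Write r = 18j + 8. Then (18j + 8)³ = 5832j³ + 7776j² + 3456j + 512 = 18(324j³ + 432j² + 192j + 28) + 8, so r³ ≡ 8 (mod 18).

(⟸) This fails: take r = 2. Then 2³ = 8 ≡ 8 (mod 18), yet 2 ≡ 2 (mod 18), not 8.

The forward direction holds; the converse fails.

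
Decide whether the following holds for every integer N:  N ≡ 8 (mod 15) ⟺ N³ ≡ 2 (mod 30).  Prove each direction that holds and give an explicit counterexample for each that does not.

(⟹) This fails: take N = 23. Then 23 ≡ 8 (mod 15), but 23³ = 12167 ≡ 17 (mod 30), not 2.

(⟸) Conversely, the residues r modulo 30 with r³ ≡ 2 (mod 30) are exactly {8}, and each is ≡ 8 (mod 15).

Only the converse holds.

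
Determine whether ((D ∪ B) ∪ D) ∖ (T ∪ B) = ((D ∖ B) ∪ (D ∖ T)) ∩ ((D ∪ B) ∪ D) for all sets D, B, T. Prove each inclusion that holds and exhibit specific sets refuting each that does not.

(⊆) Let x ∈ ((D ∪ B) ∪ D) ∖ (T ∪ B). Then x ∈ D and x ∉ B, T, from which x ∈ ((D ∖ B) ∪ (D ∖ T)) ∩ ((D ∪ B) ∪ D).

(⊇) This inclusion fails. Take D = {1}, B = {1}, T = ∅; then 1 ∈ ((D ∖ B) ∪ (D ∖ T)) ∩ ((D ∪ B) ∪ D) but 1 ∉ ((D ∪ B) ∪ D) ∖ (T ∪ B).

The sets are not equal: only the forward inclusion holds.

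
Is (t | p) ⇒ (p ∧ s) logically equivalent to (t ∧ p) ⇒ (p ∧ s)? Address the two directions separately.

Forward direction. Assume the antecedent. If t is true, the antecedent forces (t = T, p = T, s = T), and (t ∧ p) ⇒ (p ∧ s) holds there. If t is false, (t ∧ p) ⇒ (p ∧ s) reduces to true regardless of the other variables. Either way (t ∧ p) ⇒ (p ∧ s) holds.

Converse. This fails. Under t = T, p = F, s = F, the left side is false but the right side is true.

Not equivalent: only (⇒) holds.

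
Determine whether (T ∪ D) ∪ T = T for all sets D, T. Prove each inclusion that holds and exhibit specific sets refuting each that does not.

(⟹) This inclusion fails. Take D = {1}, T = ∅; then 1 ∈ (T ∪ D) ∪ T but 1 ∉ T.

(⟸) Let x ∈ T. Then either x ∈ T and x ∉ D; or x ∈ D ∩ T. In each case x ∈ (T ∪ D) ∪ T, so T ⊆ (T ∪ D) ∪ T.

Only the reverse inclusion holds.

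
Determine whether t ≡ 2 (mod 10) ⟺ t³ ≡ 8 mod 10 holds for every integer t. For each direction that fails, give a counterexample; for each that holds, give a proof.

The biconditional holds.

Forward direction. Suppose t ≡ 2 (mod 10). Write t = 10j + 2. Then (10j + 2)³ = 1000j³ + 600j² + 120j + 8 = 10(100j³ + 60j² + 12j) + 8, so t³ ≡ 8 (mod 10).

Converse. For the converse, argue contrapositively. If t ≢ 2 (mod 10), then t is congruent to one of 0, 1, 3, 4, 5, 6, 7, 8, 9 modulo 10, and these give t³ ≡ 0, 1, 7, 4, 5, 6, 3, 2, 9 respectively — never 8.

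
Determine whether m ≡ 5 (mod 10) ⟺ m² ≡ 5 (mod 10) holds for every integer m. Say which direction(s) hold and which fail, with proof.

Equivalent; both directions hold.

(⟹) Suppose m ≡ 5 (mod 10). Write m = 10j + 5. Then (10j + 5)² = 100j² + 100j + 25 = 10(10j² + 10j + 2) + 5, so m² ≡ 5 (mod 10).

(⟸) For the converse, argue contrapositively. If m ≢ 5 (mod 10), then m is congruent to one of 0, 1, 2, 3, 4, 6, 7, 8, 9 modulo 10, and these give m² ≡ 0, 1, 4, 9, 6, 6, 9, 4, 1 respectively — never 5.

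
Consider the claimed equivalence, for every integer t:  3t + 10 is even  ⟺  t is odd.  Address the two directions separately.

Neither direction holds.

(⇒) This fails: t = 4 gives 3t + 10 = 22, which is even, but 4 is even, not odd.

(⇐) This also fails: t = 5 is odd, but 3t + 10 = 25 is odd, not even.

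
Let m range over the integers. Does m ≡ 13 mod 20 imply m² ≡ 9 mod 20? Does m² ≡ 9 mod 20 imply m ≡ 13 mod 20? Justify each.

Not equivalent: only (⇒) holds.

(⇒) Suppose m ≡ 13 mod 20. Write m = 20j + 13. Then (20j + 13)² = 400j² + 520j + 169 = 20(20j² + 26j + 8) + 9, so m² ≡ 9 (mod 20).

(⇐) This fails: take m = 3. Then 3² = 9 ≡ 9 (mod 20), yet 3 ≡ 3 (mod 20), not 13.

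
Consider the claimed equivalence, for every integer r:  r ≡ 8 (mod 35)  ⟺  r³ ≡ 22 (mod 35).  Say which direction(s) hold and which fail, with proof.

Not equivalent: only (⇒) holds.

(⇐) This fails: take r = 18. Then 18³ = 5832 ≡ 22 (mod 35), yet 18 ≡ 18 (mod 35), not 8.

(⇒) Suppose r ≡ 8 (mod 35). Write r = 35j + 8. Then (35j + 8)³ = 42875j³ + 29400j² + 6720j + 512 = 35(1225j³ + 840j² + 192j + 14) + 22, so r³ ≡ 22 (mod 35).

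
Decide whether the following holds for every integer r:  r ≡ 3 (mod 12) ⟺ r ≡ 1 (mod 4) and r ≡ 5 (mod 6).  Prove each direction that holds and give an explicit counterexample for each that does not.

Neither implication holds.

(⇒) This fails: r = 3 gives 3 ≡ 3 (mod 12) but 3 ≡ 3 (mod 4), so the conjunction on the right does not hold.

(⇐) This fails: r = 5 satisfies both congruences on the right (5 ≡ 1 mod 4 and 5 ≡ 5 mod 6) yet 5 ≡ 5 (mod 12), not 3.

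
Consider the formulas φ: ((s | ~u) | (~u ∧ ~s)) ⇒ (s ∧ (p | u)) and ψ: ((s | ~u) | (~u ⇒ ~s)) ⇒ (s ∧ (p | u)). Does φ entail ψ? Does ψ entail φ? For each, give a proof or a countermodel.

Forward direction. This fails. Under p = F, u = T, s = F, the left side is true but the right side is false.

Converse. Assume the antecedent. If p is true, the antecedent forces (p = T, u = F, s = T) or (p = T, u = T, s = T), and the consequent holds there. If p is false, the antecedent forces (p = F, u = T, s = T), and the consequent holds there. Either way the consequent holds.

Only the reverse direction holds.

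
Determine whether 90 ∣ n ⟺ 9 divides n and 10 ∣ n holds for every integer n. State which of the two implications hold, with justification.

(⟸) Suppose 9 ∣ n and 10 ∣ n. Any common multiple of 9 and 10 is a multiple of their lcm; here gcd(9, 10) = 1, so lcm(9, 10) = 9·10 = 90, so 90 ∣ n.

(⟹) If 90 ∣ n, write n = 90q. Since 90 = 10·9, n = 9·(10q), so 9 ∣ n; and since 90 = 9·10, n = 10·(9q), so 10 ∣ n.

Equivalent; both directions hold.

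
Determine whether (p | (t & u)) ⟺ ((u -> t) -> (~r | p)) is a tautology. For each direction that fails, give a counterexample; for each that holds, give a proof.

(→) This fails. Under r = T, p = F, t = T, u = T, the left side is true but the right side is false.

(←) This fails. Under r = F, p = F, t = F, u = F, the left side is false but the right side is true.

Both directions fail.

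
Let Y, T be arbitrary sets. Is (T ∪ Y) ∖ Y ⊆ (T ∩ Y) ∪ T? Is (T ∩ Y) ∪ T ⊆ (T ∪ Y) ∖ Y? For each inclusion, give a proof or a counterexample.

Forward inclusion. Let x ∈ (T ∪ Y) ∖ Y. Then x ∈ T and x ∉ Y, from which x ∈ (T ∩ Y) ∪ T.

Reverse inclusion. This inclusion fails. Take Y = {1}, T = {1}; then 1 ∈ (T ∩ Y) ∪ T but 1 ∉ (T ∪ Y) ∖ Y.

(⊆) holds; (⊇) fails.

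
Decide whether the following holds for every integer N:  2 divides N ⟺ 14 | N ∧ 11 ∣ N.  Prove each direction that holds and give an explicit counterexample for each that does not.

(→) This fails: take N = 2. Certainly 2 ∣ 2, but 14 ∤ 2.

(←) Suppose 14 ∣ N and 11 ∣ N. Any common multiple of 14 and 11 is a multiple of their lcm; here gcd(14, 11) = 1, so lcm(14, 11) = 14·11 = 154, so 154 ∣ N. Since 2 ∣ 154, it follows that 2 ∣ N.

The forward direction fails; the converse holds.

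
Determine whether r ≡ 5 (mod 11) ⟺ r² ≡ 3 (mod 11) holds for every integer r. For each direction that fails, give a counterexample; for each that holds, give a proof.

[⇐] This fails: take r = 6. Then 6² = 36 ≡ 3 (mod 11), yet 6 ≡ 6 (mod 11), not 5.

[⇒] Suppose r ≡ 5 (mod 11). Write r = 11j + 5. Then (11j + 5)² = 121j² + 110j + 25 = 11(11j² + 10j + 2) + 3, so r² ≡ 3 (mod 11).

Only the forward direction holds.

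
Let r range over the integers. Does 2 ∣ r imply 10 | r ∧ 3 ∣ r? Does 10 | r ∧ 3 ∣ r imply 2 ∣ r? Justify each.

[⇒] This fails: take r = 2. Certainly 2 ∣ 2, but 10 ∤ 2.

[⇐] Suppose 10 ∣ r and 3 ∣ r. Any common multiple of 10 and 3 is a multiple of their lcm; here gcd(10, 3) = 1, so lcm(10, 3) = 10·3 = 30, so 30 ∣ r. Since 2 ∣ 30, it follows that 2 ∣ r.

Not equivalent: only (⇐) holds.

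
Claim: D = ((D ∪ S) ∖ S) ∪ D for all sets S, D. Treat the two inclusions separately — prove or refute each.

Reverse inclusion. Let x ∈ ((D ∪ S) ∖ S) ∪ D. Then either x ∈ D and x ∉ S; or x ∈ S ∩ D. In each case x ∈ D, so ((D ∪ S) ∖ S) ∪ D ⊆ D.

Forward inclusion. Let x ∈ D. Then either x ∈ D and x ∉ S; or x ∈ S ∩ D. In each case x ∈ ((D ∪ S) ∖ S) ∪ D, so D ⊆ ((D ∪ S) ∖ S) ∪ D.

Both inclusions hold.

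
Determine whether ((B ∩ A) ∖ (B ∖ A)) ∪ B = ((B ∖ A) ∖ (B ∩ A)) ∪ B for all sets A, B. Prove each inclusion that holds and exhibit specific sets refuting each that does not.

The two sets are equal.

Forward inclusion. Let x ∈ ((B ∩ A) ∖ (B ∖ A)) ∪ B. Then either x ∈ B and x ∉ A; or x ∈ A ∩ B. In each case x ∈ ((B ∖ A) ∖ (B ∩ A)) ∪ B, so ((B ∩ A) ∖ (B ∖ A)) ∪ B ⊆ ((B ∖ A) ∖ (B ∩ A)) ∪ B.

Reverse inclusion. Let x ∈ ((B ∖ A) ∖ (B ∩ A)) ∪ B. Then either x ∈ B and x ∉ A; or x ∈ A ∩ B. In each case x ∈ ((B ∩ A) ∖ (B ∖ A)) ∪ B, so ((B ∖ A) ∖ (B ∩ A)) ∪ B ⊆ ((B ∩ A) ∖ (B ∖ A)) ∪ B.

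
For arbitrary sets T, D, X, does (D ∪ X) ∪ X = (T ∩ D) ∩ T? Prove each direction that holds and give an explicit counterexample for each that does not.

The sets are not equal: only the reverse inclusion holds.

(⊆) This inclusion fails. Take T = ∅, D = {1}, X = ∅; then 1 ∈ (D ∪ X) ∪ X but 1 ∉ (T ∩ D) ∩ T.

(⊇) Let x ∈ (T ∩ D) ∩ T. Then either x ∈ T ∩ D and x ∉ X; or x ∈ T ∩ D ∩ X. In each case x ∈ (D ∪ X) ∪ X, so (T ∩ D) ∩ T ⊆ (D ∪ X) ∪ X.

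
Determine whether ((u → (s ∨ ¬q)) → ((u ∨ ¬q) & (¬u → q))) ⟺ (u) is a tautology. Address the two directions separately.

Both directions hold; the statement is true.

Forward direction. Assume the antecedent. If q is true, the antecedent forces (q = T, s = F, u = T) or (q = T, s = T, u = T), and u holds there. If q is false, the antecedent forces (q = F, s = F, u = T) or (q = F, s = T, u = T), and u holds there. Either way u holds.

Converse. Assume the antecedent. If q is true, the antecedent forces (q = T, s = F, u = T) or (q = T, s = T, u = T), and the consequent holds there. If q is false, the antecedent forces (q = F, s = F, u = T) or (q = F, s = T, u = T), and the consequent holds there. Either way the consequent holds.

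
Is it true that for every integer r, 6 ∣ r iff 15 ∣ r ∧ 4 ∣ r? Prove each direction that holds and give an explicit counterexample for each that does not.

[⇒] This fails: take r = 6. Certainly 6 ∣ 6, but 15 ∤ 6.

[⇐] Suppose 15 ∣ r and 4 ∣ r. Any common multiple of 15 and 4 is a multiple of their lcm; here gcd(15, 4) = 1, so lcm(15, 4) = 15·4 = 60, so 60 ∣ r. Since 6 ∣ 60, it follows that 6 ∣ r.

Only the converse holds.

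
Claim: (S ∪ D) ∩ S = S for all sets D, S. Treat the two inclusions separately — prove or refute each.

(⊆) Let x ∈ (S ∪ D) ∩ S. Then either x ∈ S and x ∉ D; or x ∈ D ∩ S. In each case x ∈ S, so (S ∪ D) ∩ S ⊆ S.

(⊇) Let x ∈ S. Then either x ∈ S and x ∉ D; or x ∈ D ∩ S. In each case x ∈ (S ∪ D) ∩ S, so S ⊆ (S ∪ D) ∩ S.

The two sets are equal.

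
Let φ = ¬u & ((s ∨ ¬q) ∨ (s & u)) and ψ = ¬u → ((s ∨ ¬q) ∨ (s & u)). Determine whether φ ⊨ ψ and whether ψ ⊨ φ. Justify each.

(⇒) Assume the antecedent. If q is true, the antecedent forces (q = T, u = F, s = T), and ¬u → ((s ∨ ¬q) ∨ (s & u)) holds there. If q is false, ¬u → ((s ∨ ¬q) ∨ (s & u)) reduces to true regardless of the other variables. Either way ¬u → ((s ∨ ¬q) ∨ (s & u)) holds.

(⇐) This fails. Under q = F, u = T, s = F, the left side is false but the right side is true.

(⇒) holds; (⇐) fails.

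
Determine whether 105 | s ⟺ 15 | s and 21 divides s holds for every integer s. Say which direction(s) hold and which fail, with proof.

[⇒] If 105 ∣ s, write s = 105q. Since 105 = 7·15, s = 15·(7q), so 15 ∣ s; and since 105 = 5·21, s = 21·(5q), so 21 ∣ s.

[⇐] Suppose 15 ∣ s and 21 ∣ s. Any common multiple of 15 and 21 is a multiple of their lcm; here lcm(15, 21) = 15·21/gcd(15, 21) = 315/3 = 105, so 105 ∣ s.

Both directions hold; the statement is true.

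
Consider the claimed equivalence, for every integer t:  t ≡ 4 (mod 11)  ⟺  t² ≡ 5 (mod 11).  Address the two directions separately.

The forward direction holds; the converse fails.

(←) This fails: take t = 7. Then 7² = 49 ≡ 5 (mod 11), yet 7 ≡ 7 (mod 11), not 4.

(→) Suppose t ≡ 4 (mod 11). Write t = 11j + 4. Then (11j + 4)² = 121j² + 88j + 16 = 11(11j² + 8j + 1) + 5, so t² ≡ 5 (mod 11).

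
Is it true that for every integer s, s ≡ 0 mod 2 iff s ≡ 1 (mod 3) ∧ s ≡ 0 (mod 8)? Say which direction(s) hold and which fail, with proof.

Not equivalent: only (⇐) holds.

(⟸) If s ≡ 1 (mod 3) and s ≡ 0 (mod 8), then by the Chinese remainder theorem s ≡ 16 (mod 24). Since 16 ≡ 0 (mod 2) and 2 ∣ 24, we get s ≡ 0 (mod 2).

(⟹) This fails: s = 0 gives 0 ≡ 0 (mod 2) but 0 ≡ 0 (mod 3), so the conjunction on the right does not hold.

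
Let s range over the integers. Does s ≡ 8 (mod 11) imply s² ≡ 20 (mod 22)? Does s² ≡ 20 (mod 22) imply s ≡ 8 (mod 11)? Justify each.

Neither implication holds.

Forward direction. This fails: take s = 19. Then 19 ≡ 8 (mod 11), but 19² = 361 ≡ 9 (mod 22), not 20.

Converse. This fails: take s = 14. Then 14² = 196 ≡ 20 (mod 22), yet 14 ≡ 3 (mod 11), not 8.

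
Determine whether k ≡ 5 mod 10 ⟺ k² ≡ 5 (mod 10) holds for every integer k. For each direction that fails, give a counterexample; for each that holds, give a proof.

Forward direction. Suppose k ≡ 5 mod 10. Write k = 10j + 5. Then (10j + 5)² = 100j² + 100j + 25 = 10(10j² + 10j + 2) + 5, so k² ≡ 5 (mod 10).

Converse. Suppose k² ≡ 5 (mod 10). The only residue r in {0, …, 9} with r² ≡ 5 (mod 10) is r = 5, so k ≡ 5 (mod 10).

Equivalent; both directions hold.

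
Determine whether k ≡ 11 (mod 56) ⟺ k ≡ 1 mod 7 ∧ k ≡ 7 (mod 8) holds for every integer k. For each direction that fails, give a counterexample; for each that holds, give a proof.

(→) This fails: k = 11 gives 11 ≡ 11 (mod 56) but 11 ≡ 4 (mod 7), so the conjunction on the right does not hold.

(←) This fails: k = 15 satisfies both congruences on the right (15 ≡ 1 mod 7 and 15 ≡ 7 mod 8) yet 15 ≡ 15 (mod 56), not 11.

(⇒) fails and (⇐) fails.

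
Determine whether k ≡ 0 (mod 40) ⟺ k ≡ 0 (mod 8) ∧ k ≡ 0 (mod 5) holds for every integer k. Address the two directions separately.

(→) Suppose k ≡ 0 (mod 40); write k = 40j + 0. Since 8 ∣ 40, reducing mod 8 gives k ≡ 0 (mod 8); since 5 ∣ 40, reducing mod 5 gives k ≡ 0 (mod 5).

(←) Conversely, if k ≡ 0 (mod 8) and k ≡ 0 (mod 5), then by the Chinese remainder theorem k ≡ 0 (mod 40). This is exactly k ≡ 0 (mod 40).

The biconditional holds.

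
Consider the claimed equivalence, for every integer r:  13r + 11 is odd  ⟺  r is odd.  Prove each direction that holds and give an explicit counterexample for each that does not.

(→) This fails: r = 2 gives 13r + 11 = 37, which is odd, but 2 is even, not odd.

(←) This also fails: r = 5 is odd, but 13r + 11 = 76 is even, not odd.

Neither implication holds.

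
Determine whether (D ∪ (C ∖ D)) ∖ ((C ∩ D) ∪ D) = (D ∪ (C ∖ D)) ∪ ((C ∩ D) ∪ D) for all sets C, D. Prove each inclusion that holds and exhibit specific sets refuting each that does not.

(⊆) holds; (⊇) fails.

Forward inclusion. Let x ∈ (D ∪ (C ∖ D)) ∖ ((C ∩ D) ∪ D). Then x ∈ C and x ∉ D, from which x ∈ (D ∪ (C ∖ D)) ∪ ((C ∩ D) ∪ D).

Reverse inclusion. This inclusion fails. Take C = ∅, D = {1}; then 1 ∈ (D ∪ (C ∖ D)) ∪ ((C ∩ D) ∪ D) but 1 ∉ (D ∪ (C ∖ D)) ∖ ((C ∩ D) ∪ D).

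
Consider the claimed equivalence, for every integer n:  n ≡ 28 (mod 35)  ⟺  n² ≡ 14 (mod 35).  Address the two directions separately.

(⟹) Suppose n ≡ 28 (mod 35). Write n = 35j + 28. Then (35j + 28)² = 1225j² + 1960j + 784 = 35(35j² + 56j + 22) + 14, so n² ≡ 14 (mod 35).

(⟸) This fails: take n = 7. Then 7² = 49 ≡ 14 (mod 35), yet 7 ≡ 7 (mod 35), not 28.

Not equivalent: only (⇒) holds.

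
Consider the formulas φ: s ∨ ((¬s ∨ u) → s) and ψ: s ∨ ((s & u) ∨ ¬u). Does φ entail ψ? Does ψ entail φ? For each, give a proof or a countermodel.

Forward direction. Assume the antecedent. If u is true, the antecedent forces (u = T, s = T), and s ∨ ((s & u) ∨ ¬u) holds there. If u is false, s ∨ ((s & u) ∨ ¬u) reduces to true regardless of the other variables. Either way s ∨ ((s & u) ∨ ¬u) holds.

Converse. This fails. Under u = F, s = F, the left side is false but the right side is true.

Only the forward implication holds.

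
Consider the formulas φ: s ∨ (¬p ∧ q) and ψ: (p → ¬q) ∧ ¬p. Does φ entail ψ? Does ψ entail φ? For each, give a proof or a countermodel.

[⇒] This fails. Under q = F, s = T, p = T, the left side is true but the right side is false.

[⇐] This fails. Under q = F, s = F, p = F, the left side is false but the right side is true.

(⇒) fails and (⇐) fails.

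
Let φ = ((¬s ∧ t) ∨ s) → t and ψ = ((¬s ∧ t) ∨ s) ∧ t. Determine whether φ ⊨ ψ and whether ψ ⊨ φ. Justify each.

(⇒) This fails. Under t = F, s = F, the left side is true but the right side is false.

(⇐) Assume the antecedent. If t is true, ((¬s ∧ t) ∨ s) → t reduces to true regardless of the other variables. If t is false, the antecedent cannot hold. Either way ((¬s ∧ t) ∨ s) → t holds.

Not equivalent: only (⇐) holds.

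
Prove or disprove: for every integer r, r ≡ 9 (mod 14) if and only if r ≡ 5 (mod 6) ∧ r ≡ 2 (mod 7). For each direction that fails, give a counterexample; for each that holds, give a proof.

The forward direction fails; the converse holds.

(→) This fails: r = 9 gives 9 ≡ 9 (mod 14) but 9 ≡ 3 (mod 6), so the conjunction on the right does not hold.

(←) Conversely, if r ≡ 5 (mod 6) and r ≡ 2 (mod 7), then by the Chinese remainder theorem r ≡ 23 (mod 42). Since 23 ≡ 9 (mod 14) and 14 ∣ 42, we get r ≡ 9 (mod 14).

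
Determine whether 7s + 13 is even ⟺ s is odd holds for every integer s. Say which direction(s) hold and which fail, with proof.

(→) Suppose 7s + 13 is even. Since 7 is odd, 7s and s have the same parity, so 7s + 13 ≡ s + 13 (mod 2). As 13 is odd, 7s + 13 is even exactly when s is odd. Thus s is odd.

(←) Conversely, suppose s is odd; write s = 2j + 1. Then 7s + 13 = 7·(2j + 1) + 13 = 2·7j + 20, which is even.

Both implications hold.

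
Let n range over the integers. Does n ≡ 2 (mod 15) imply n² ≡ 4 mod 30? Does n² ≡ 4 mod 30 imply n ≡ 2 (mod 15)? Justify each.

(→) This fails: take n = 17. Then 17 ≡ 2 (mod 15), but 17² = 289 ≡ 19 (mod 30), not 4.

(←) This fails: take n = 8. Then 8² = 64 ≡ 4 (mod 30), yet 8 ≡ 8 (mod 15), not 2.

Neither implication holds.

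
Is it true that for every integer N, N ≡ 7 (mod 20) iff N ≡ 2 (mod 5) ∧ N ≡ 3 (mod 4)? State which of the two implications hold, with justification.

The biconditional holds.

(⟹) Suppose N ≡ 7 (mod 20); write N = 20j + 7. Since 5 ∣ 20, reducing mod 5 gives N ≡ 7 ≡ 2 (mod 5); since 4 ∣ 20, reducing mod 4 gives N ≡ 7 ≡ 3 (mod 4).

(⟸) Conversely, if N ≡ 2 (mod 5) and N ≡ 3 (mod 4), then by the Chinese remainder theorem N ≡ 7 (mod 20). This is exactly N ≡ 7 (mod 20).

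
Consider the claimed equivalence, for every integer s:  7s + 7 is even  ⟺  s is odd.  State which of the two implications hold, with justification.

(⇒) Suppose 7s + 7 is even. Since 7 is odd, 7s and s have the same parity, so 7s + 7 ≡ s + 7 (mod 2). As 7 is odd, 7s + 7 is even exactly when s is odd. Thus s is odd.

(⇐) Conversely, suppose s is odd; write s = 2j + 1. Then 7s + 7 = 7·(2j + 1) + 7 = 2·7j + 14, which is even.

Both directions hold; the statement is true.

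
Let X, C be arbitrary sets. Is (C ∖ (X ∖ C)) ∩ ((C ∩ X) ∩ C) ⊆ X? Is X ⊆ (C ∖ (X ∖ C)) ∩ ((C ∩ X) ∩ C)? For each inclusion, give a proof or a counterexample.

The sets are not equal: only the forward inclusion holds.

Forward inclusion. Let x ∈ (C ∖ (X ∖ C)) ∩ ((C ∩ X) ∩ C). Then x ∈ X ∩ C, from which x ∈ X.

Reverse inclusion. This inclusion fails. Take X = {1}, C = ∅; then 1 ∈ X but 1 ∉ (C ∖ (X ∖ C)) ∩ ((C ∩ X) ∩ C).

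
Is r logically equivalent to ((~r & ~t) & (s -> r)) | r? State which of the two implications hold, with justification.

(⟸) This fails. Under t = F, s = F, r = F, the left side is false but the right side is true.

(⟹) Assume the antecedent. If t is true, the antecedent forces (t = T, s = F, r = T) or (t = T, s = T, r = T), and ((~r & ~t) & (s -> r)) | r holds there. If t is false, the antecedent forces (t = F, s = F, r = T) or (t = F, s = T, r = T), and ((~r & ~t) & (s -> r)) | r holds there. Either way ((~r & ~t) & (s -> r)) | r holds.

Not equivalent: only (⇒) holds.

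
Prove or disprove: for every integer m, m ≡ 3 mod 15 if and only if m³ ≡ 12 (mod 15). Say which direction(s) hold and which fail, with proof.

(⇒) Suppose m ≡ 3 mod 15. Write m = 15j + 3. Then (15j + 3)³ = 3375j³ + 2025j² + 405j + 27 = 15(225j³ + 135j² + 27j + 1) + 12, so m³ ≡ 12 (mod 15).

(⇐) Conversely, suppose m³ ≡ 12 (mod 15). The only residue r in {0, …, 14} with r³ ≡ 12 (mod 15) is r = 3, so m ≡ 3 (mod 15).

Both directions hold.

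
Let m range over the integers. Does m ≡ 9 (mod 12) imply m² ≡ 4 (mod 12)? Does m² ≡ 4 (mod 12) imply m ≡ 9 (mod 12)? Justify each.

Both directions fail.

Forward direction. This fails: take m = 9. Then 9 ≡ 9 (mod 12), but 9² = 81 ≡ 9 (mod 12), not 4.

Converse. This fails: take m = 2. Then 2² = 4 ≡ 4 (mod 12), yet 2 ≡ 2 (mod 12), not 9.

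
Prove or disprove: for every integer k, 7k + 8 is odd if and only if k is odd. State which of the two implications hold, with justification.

The biconditional holds.

(⟹) Suppose 7k + 8 is odd. Since 7 is odd, 7k and k have the same parity, so 7k + 8 ≡ k + 8 (mod 2). As 8 is even, 7k + 8 is odd exactly when k is odd. Thus k is odd.

(⟸) Conversely, suppose k is odd; write k = 2j + 1. Then 7k + 8 = 7·(2j + 1) + 8 = 2·7j + 15, which is odd.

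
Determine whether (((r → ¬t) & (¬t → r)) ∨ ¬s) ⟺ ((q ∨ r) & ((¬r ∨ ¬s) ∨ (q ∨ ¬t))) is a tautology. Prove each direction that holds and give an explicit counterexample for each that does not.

(⟹) This fails. Under t = F, s = F, r = F, q = F, the left side is true but the right side is false.

(⟸) This fails. Under t = F, s = T, r = F, q = T, the left side is false but the right side is true.

(⇒) fails and (⇐) fails.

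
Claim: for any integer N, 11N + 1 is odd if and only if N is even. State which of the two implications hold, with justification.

(⇒) Suppose 11N + 1 is odd. Since 11 is odd, 11N and N have the same parity, so 11N + 1 ≡ N + 1 (mod 2). As 1 is odd, 11N + 1 is odd exactly when N is even. Thus N is even.

(⇐) Conversely, suppose N is even; write N = 2j. Then 11N + 1 = 11·(2j) + 1 = 2·11j + 1, which is odd.

Both directions hold; the statement is true.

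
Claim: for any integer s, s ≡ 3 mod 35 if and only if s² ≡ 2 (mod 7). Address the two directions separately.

Only the forward implication holds.

Forward direction. Suppose s ≡ 3 (mod 35). Then s² ≡ 3² = 9 (mod 35), and since 7 ∣ 35, also s² ≡ 2 (mod 7).

Converse. This fails: take s = 4. Then 4² = 16 ≡ 2 (mod 7), yet 4 ≡ 4 (mod 35), not 3.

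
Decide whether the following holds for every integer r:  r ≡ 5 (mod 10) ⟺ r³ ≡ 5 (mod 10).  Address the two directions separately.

Forward direction. Suppose r ≡ 5 (mod 10). Write r = 10j + 5. Then (10j + 5)³ = 1000j³ + 1500j² + 750j + 125 = 10(100j³ + 150j² + 75j + 12) + 5, so r³ ≡ 5 (mod 10).

Converse. Suppose r³ ≡ 5 (mod 10). The only residue r in {0, …, 9} with r³ ≡ 5 (mod 10) is r = 5, so r ≡ 5 (mod 10).

Both directions hold.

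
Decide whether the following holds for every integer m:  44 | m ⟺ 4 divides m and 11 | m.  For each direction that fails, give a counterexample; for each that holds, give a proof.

Converse. Suppose 4 ∣ m and 11 ∣ m. Any common multiple of 4 and 11 is a multiple of their lcm; here gcd(4, 11) = 1, so lcm(4, 11) = 4·11 = 44, so 44 ∣ m.

Forward direction. If 44 ∣ m, write m = 44q. Since 44 = 11·4, m = 4·(11q), so 4 ∣ m; and since 44 = 4·11, m = 11·(4q), so 11 ∣ m.

Both directions hold; the statement is true.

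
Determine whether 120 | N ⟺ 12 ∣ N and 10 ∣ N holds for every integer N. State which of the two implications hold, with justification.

(⇒) holds; (⇐) fails.

(⟹) If 120 ∣ N, write N = 120q. Since 120 = 10·12, N = 12·(10q), so 12 ∣ N; and since 120 = 12·10, N = 10·(12q), so 10 ∣ N.

(⟸) This fails: take N = 60. Both 12 ∣ 60 and 10 ∣ 60, yet 60 is not a multiple of 120 (since 60 = 0·120 + 60), so 120 ∤ 60.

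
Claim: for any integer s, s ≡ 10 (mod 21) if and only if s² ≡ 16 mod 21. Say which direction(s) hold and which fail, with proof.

Forward direction. Suppose s ≡ 10 (mod 21). Write s = 21j + 10. Then (21j + 10)² = 441j² + 420j + 100 = 21(21j² + 20j + 4) + 16, so s² ≡ 16 (mod 21).

Converse. This fails: take s = 4. Then 4² = 16 ≡ 16 (mod 21), yet 4 ≡ 4 (mod 21), not 10.

(⇒) holds; (⇐) fails.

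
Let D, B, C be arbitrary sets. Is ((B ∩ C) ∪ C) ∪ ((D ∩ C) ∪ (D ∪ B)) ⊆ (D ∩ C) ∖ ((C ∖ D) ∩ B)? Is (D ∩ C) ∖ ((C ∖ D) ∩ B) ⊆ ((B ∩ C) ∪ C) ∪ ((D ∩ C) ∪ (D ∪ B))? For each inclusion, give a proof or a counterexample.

(⟸) Let x ∈ (D ∩ C) ∖ ((C ∖ D) ∩ B). Then either x ∈ D ∩ C and x ∉ B; or x ∈ D ∩ B ∩ C. In each case x ∈ ((B ∩ C) ∪ C) ∪ ((D ∩ C) ∪ (D ∪ B)), so (D ∩ C) ∖ ((C ∖ D) ∩ B) ⊆ ((B ∩ C) ∪ C) ∪ ((D ∩ C) ∪ (D ∪ B)).

(⟹) This inclusion fails. Take D = {1}, B = ∅, C = ∅; then 1 ∈ ((B ∩ C) ∪ C) ∪ ((D ∩ C) ∪ (D ∪ B)) but 1 ∉ (D ∩ C) ∖ ((C ∖ D) ∩ B).

(⊆) fails; (⊇) holds.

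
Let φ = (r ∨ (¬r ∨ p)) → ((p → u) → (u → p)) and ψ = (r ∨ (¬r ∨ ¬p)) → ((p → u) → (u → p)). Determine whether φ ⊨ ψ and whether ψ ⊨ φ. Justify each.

Both directions hold; the statement is true.

[⇒] Assume the antecedent. If p is true, the consequent reduces to true regardless of the other variables. If p is false, the antecedent forces (p = F, u = F, r = F) or (p = F, u = F, r = T), and the consequent holds there. Either way the consequent holds.

[⇐] Assume the antecedent. If p is true, the consequent reduces to true regardless of the other variables. If p is false, the antecedent forces (p = F, u = F, r = F) or (p = F, u = F, r = T), and the consequent holds there. Either way the consequent holds.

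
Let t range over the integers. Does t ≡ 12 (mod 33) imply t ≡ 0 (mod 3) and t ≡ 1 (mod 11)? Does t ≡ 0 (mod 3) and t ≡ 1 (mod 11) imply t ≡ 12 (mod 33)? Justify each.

Equivalent; both directions hold.

[⇒] Suppose t ≡ 12 (mod 33); write t = 33j + 12. Since 3 ∣ 33, reducing mod 3 gives t ≡ 12 ≡ 0 (mod 3); since 11 ∣ 33, reducing mod 11 gives t ≡ 12 ≡ 1 (mod 11).

[⇐] Conversely, if t ≡ 0 (mod 3) and t ≡ 1 (mod 11), then by the Chinese remainder theorem t ≡ 12 (mod 33). This is exactly t ≡ 12 (mod 33).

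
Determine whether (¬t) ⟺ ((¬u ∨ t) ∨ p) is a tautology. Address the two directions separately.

(⟹) This fails. Under u = T, p = F, t = F, the left side is true but the right side is false.

(⟸) This fails. Under u = F, p = F, t = T, the left side is false but the right side is true.

Neither direction holds.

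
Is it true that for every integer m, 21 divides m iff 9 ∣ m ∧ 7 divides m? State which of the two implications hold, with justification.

[⇐] Suppose 9 ∣ m and 7 ∣ m. Any common multiple of 9 and 7 is a multiple of their lcm; here gcd(9, 7) = 1, so lcm(9, 7) = 9·7 = 63, so 63 ∣ m. Since 21 ∣ 63, it follows that 21 ∣ m.

[⇒] This fails: take m = 21. Certainly 21 ∣ 21, but 9 ∤ 21.

(⇒) fails; (⇐) holds.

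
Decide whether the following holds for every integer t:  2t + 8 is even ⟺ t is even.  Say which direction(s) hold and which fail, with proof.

(⟹) This fails: take t = 1. Then 2t + 8 = 10, which is even, yet t = 1 is odd, not even.

(⟸) Suppose t is even. Since 2 is even, 2t is even for every t, so 2t + 8 has the same parity as 8, which is even. Hence 2t + 8 is even.

Not equivalent: only (⇐) holds.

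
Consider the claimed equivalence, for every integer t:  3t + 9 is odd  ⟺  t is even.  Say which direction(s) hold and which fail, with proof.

Both directions hold.

(⟹) Suppose 3t + 9 is odd. Since 3 is odd, 3t and t have the same parity, so 3t + 9 ≡ t + 9 (mod 2). As 9 is odd, 3t + 9 is odd exactly when t is even. Thus t is even.

(⟸) Conversely, suppose t is even; write t = 2j. Then 3t + 9 = 3·(2j) + 9 = 2·3j + 9, which is odd.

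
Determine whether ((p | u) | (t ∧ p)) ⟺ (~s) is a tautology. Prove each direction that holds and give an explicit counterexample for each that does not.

(⟹) This fails. Under p = T, t = F, s = T, u = F, the left side is true but the right side is false.

(⟸) This fails. Under p = F, t = F, s = F, u = F, the left side is false but the right side is true.

Both directions fail.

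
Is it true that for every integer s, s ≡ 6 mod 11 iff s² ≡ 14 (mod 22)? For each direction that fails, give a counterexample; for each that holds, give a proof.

[⇒] This fails: take s = 17. Then 17 ≡ 6 (mod 11), but 17² = 289 ≡ 3 (mod 22), not 14.

[⇐] This fails: take s = 16. Then 16² = 256 ≡ 14 (mod 22), yet 16 ≡ 5 (mod 11), not 6.

Neither direction holds.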